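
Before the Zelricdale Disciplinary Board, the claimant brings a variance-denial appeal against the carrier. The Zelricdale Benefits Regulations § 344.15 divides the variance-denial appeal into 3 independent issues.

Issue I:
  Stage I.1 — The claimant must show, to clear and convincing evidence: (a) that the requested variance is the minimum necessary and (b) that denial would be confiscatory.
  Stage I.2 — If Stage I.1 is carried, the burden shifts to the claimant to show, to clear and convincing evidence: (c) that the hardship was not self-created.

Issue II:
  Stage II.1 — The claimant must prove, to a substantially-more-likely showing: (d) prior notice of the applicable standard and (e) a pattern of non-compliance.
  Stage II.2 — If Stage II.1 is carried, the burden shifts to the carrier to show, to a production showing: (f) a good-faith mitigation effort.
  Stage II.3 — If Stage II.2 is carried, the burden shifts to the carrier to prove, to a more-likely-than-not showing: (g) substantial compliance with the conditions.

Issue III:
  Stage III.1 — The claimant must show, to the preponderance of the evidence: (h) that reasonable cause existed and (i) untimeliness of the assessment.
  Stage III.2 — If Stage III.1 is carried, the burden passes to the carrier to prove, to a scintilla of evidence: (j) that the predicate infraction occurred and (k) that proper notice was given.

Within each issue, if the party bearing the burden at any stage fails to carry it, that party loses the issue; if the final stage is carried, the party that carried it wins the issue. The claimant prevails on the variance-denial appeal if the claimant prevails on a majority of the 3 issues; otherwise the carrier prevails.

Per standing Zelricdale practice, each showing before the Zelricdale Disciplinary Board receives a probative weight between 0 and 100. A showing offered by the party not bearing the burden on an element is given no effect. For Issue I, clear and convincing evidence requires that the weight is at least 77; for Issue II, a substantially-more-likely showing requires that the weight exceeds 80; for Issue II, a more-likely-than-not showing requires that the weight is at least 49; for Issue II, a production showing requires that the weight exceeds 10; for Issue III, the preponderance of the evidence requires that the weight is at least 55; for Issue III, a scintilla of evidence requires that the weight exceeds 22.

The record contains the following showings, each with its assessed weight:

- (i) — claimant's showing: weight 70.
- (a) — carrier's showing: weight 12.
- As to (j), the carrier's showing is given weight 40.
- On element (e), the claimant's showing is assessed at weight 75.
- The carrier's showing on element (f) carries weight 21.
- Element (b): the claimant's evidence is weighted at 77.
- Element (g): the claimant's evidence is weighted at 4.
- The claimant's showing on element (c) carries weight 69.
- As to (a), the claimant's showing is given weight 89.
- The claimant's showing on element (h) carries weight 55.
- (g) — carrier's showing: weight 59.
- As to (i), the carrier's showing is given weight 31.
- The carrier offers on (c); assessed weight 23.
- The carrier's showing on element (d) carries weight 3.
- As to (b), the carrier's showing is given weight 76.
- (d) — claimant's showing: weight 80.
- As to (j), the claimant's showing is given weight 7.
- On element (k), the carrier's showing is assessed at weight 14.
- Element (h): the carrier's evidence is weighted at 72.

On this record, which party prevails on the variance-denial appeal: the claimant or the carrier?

— Issue I —
At Stage I.1 the claimant must meet clear and convincing evidence (weight is at least 77): on (a) the weight is 89 (the carrier's 12 is given no effect), which does reach 77, so (a) meets the standard; on (b) the weight is 77 (the carrier's 76 is given no effect), which does reach 77, so (b) meets the standard.
  Stage I.1 is satisfied; the claimant continues to bear the burden.
At Stage I.2 the claimant must meet clear and convincing evidence (weight is at least 77): on (c) the weight is 69 (the carrier's 23 is given no effect), which does not reach 77, so (c) does not meet the standard.
  Not every element is met, so the claimant fails to carry Stage I.2.
So the carrier prevails on this issue.
— Issue II —
Stage II.1 — burden on claimant; standard: a substantially-more-likely showing (weight exceeds 80).
    (d): 80 (carrier's 3 disregarded) ≤ 80 [not met]
    (e): 75 ≤ 80 [not met]
  The claimant does not carry Stage II.1.
So the carrier prevails on this issue.
— Issue III —
Stage III.1 (claimant, the preponderance of the evidence, weight is at least 55): (h) 55 (carrier's 72 disregarded) ≥ 55 — meets; (i) 70 (carrier's 31 disregarded) ≥ 55 — meets.
  Stage III.1 carried; the burden shifts to the carrier.
Stage III.2 (carrier, a scintilla of evidence, weight exceeds 22): (j) 40 (claimant's 7 disregarded) > 22 — meets; (k) 14 ≤ 22 — fails.
  Not every element is met, so the carrier fails to carry Stage III.2.
So the claimant prevails on this issue.
Per-issue: Issue I → carrier; Issue II → carrier; Issue III → claimant. The claimant must prevail on a majority of issues; overall, the carrier prevails.

carrier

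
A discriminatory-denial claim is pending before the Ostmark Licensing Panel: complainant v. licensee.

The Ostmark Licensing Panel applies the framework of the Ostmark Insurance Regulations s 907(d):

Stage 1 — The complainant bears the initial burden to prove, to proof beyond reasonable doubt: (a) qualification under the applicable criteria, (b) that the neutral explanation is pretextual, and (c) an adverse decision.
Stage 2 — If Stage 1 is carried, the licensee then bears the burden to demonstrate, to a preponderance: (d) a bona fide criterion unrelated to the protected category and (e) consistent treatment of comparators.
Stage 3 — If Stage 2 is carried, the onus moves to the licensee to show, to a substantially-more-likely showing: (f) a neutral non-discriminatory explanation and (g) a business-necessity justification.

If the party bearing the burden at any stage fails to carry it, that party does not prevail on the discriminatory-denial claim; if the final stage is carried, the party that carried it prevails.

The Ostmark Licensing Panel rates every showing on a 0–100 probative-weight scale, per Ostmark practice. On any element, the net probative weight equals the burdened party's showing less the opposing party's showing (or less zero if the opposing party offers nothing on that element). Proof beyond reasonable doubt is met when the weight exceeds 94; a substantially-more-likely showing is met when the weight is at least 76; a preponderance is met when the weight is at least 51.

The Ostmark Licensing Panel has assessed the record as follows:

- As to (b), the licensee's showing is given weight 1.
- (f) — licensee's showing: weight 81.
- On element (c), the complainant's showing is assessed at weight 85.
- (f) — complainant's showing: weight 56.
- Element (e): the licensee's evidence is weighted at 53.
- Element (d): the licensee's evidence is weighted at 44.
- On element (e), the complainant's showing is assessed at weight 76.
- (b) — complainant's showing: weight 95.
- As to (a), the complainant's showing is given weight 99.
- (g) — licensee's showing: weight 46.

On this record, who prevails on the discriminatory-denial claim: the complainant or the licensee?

licensee

Stage 1 — burden on complainant; standard: proof beyond reasonable doubt (weight exceeds 94).
    (a): 99 > 94 [met]
    (b): 95 − 1 = 94 ≤ 94 [not met]
    (c): 85 ≤ 94 [not met]
  Not every element is met, so the complainant fails to carry Stage 1.
The licensee prevails.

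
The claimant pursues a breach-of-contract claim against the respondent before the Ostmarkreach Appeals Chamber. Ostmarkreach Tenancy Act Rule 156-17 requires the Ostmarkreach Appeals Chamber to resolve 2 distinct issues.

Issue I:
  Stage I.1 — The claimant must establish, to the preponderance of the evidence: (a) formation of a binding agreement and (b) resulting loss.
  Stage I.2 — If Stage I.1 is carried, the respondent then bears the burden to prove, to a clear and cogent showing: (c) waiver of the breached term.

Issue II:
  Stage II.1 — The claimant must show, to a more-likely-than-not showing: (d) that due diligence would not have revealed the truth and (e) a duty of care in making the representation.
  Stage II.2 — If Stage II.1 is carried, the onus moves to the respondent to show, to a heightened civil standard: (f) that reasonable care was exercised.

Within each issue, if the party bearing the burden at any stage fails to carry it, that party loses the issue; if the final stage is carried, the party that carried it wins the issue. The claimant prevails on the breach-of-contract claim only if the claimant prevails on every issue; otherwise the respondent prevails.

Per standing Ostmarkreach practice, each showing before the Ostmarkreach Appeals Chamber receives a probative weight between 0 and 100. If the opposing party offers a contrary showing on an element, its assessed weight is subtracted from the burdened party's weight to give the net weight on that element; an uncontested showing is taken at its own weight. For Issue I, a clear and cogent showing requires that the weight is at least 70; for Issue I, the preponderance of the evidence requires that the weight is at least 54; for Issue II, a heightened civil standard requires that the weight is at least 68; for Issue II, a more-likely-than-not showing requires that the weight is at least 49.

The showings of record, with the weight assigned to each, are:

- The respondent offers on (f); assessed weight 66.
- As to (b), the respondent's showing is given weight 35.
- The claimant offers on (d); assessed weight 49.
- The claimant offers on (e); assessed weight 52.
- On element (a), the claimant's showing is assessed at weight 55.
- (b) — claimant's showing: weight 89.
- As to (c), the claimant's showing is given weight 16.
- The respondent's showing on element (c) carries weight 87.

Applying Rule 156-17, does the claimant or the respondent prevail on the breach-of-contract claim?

respondent

— Issue I —
Stage I.1 (claimant, the preponderance of the evidence, weight is at least 54): (a) 55 ≥ 54 — meets; (b) net 89−35=54 ≥ 54 — meets.
  Stage I.1 is satisfied; the onus moves to the respondent.
Stage I.2 (respondent, a clear and cogent showing, weight is at least 70): (c) net 87−16=71 ≥ 70 — meets.
  All elements met at the final stage.
All stages carried — the respondent prevails on this issue.
— Issue II —
At Stage II.1 the claimant must meet a more-likely-than-not showing (weight is at least 49): on (d) the weight is 49, ≥ 49, so (d) meets the standard; on (e) the weight is 52, which does reach 49, so (e) meets the standard.
  Stage II.1 carried; the burden shifts to the respondent.
At Stage II.2 the respondent must meet a heightened civil standard (weight is at least 68): on (f) the weight is 66, < 68, so (f) does not meet the standard.
  Not every element is met, so the respondent fails to carry Stage II.2.
So the claimant prevails on this issue.
Per-issue: Issue I → respondent; Issue II → claimant. The claimant must prevail on every issue; overall, the respondent prevails.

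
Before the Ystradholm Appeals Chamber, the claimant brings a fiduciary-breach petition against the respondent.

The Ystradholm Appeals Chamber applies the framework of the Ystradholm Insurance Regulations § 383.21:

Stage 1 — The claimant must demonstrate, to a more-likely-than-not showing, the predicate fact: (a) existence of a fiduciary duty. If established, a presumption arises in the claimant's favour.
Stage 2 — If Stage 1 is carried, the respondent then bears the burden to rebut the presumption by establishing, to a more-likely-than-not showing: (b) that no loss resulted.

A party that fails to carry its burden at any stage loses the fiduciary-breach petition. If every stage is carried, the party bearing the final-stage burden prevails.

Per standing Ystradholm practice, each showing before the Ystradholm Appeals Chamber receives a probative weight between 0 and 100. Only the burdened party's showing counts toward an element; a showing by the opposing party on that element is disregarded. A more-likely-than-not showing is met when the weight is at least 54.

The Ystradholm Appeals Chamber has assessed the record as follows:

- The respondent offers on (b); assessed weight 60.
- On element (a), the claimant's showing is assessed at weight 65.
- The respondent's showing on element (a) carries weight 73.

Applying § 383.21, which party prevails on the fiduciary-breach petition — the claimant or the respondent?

Stage 1 (claimant, a more-likely-than-not showing, weight is at least 54): (a) 65 (respondent's 73 disregarded) ≥ 54 — meets.
  Stage 1 is satisfied; the onus moves to the respondent.
Stage 2 (respondent, a more-likely-than-not showing, weight is at least 54): (b) 60 ≥ 54 — meets.
  The respondent carries the last stage.
Every stage carried; the respondent prevails.

respondent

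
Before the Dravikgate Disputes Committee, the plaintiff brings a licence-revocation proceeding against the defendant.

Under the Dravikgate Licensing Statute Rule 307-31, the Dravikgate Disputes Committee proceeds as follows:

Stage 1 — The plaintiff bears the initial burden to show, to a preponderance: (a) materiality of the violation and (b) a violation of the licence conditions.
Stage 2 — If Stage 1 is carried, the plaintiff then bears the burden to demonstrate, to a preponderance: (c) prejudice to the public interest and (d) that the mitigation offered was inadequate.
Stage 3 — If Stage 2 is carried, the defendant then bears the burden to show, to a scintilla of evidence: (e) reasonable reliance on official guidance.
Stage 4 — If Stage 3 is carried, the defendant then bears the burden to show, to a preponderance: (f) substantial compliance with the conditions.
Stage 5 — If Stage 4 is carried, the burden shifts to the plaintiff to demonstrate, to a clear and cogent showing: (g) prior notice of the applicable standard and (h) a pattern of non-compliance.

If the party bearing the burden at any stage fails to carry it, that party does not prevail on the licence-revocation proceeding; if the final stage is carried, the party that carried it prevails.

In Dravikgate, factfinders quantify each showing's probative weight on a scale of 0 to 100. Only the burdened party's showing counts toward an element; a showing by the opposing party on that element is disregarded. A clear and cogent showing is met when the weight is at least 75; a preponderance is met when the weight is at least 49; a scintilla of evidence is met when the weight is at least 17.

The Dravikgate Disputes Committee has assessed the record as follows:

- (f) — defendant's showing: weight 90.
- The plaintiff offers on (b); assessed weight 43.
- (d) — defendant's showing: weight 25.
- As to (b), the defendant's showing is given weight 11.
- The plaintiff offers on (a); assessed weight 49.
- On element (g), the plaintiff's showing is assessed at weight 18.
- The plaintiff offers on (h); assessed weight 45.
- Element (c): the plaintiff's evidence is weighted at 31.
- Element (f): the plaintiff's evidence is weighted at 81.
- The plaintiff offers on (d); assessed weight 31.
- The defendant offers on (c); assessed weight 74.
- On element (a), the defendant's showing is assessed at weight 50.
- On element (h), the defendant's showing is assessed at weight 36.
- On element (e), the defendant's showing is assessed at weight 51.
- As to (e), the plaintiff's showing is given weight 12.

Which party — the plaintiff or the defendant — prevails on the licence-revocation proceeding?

defendant

At Stage 1 the plaintiff must meet a preponderance (weight is at least 49): on (a) the weight is 49 (the defendant's 50 is given no effect), which does reach 49, so (a) meets the standard; on (b) the weight is 43 (the defendant's 11 is given no effect), < 49, so (b) does not meet the standard.
  The plaintiff does not carry Stage 1.
The analysis ends at Stage 1; the defendant prevails.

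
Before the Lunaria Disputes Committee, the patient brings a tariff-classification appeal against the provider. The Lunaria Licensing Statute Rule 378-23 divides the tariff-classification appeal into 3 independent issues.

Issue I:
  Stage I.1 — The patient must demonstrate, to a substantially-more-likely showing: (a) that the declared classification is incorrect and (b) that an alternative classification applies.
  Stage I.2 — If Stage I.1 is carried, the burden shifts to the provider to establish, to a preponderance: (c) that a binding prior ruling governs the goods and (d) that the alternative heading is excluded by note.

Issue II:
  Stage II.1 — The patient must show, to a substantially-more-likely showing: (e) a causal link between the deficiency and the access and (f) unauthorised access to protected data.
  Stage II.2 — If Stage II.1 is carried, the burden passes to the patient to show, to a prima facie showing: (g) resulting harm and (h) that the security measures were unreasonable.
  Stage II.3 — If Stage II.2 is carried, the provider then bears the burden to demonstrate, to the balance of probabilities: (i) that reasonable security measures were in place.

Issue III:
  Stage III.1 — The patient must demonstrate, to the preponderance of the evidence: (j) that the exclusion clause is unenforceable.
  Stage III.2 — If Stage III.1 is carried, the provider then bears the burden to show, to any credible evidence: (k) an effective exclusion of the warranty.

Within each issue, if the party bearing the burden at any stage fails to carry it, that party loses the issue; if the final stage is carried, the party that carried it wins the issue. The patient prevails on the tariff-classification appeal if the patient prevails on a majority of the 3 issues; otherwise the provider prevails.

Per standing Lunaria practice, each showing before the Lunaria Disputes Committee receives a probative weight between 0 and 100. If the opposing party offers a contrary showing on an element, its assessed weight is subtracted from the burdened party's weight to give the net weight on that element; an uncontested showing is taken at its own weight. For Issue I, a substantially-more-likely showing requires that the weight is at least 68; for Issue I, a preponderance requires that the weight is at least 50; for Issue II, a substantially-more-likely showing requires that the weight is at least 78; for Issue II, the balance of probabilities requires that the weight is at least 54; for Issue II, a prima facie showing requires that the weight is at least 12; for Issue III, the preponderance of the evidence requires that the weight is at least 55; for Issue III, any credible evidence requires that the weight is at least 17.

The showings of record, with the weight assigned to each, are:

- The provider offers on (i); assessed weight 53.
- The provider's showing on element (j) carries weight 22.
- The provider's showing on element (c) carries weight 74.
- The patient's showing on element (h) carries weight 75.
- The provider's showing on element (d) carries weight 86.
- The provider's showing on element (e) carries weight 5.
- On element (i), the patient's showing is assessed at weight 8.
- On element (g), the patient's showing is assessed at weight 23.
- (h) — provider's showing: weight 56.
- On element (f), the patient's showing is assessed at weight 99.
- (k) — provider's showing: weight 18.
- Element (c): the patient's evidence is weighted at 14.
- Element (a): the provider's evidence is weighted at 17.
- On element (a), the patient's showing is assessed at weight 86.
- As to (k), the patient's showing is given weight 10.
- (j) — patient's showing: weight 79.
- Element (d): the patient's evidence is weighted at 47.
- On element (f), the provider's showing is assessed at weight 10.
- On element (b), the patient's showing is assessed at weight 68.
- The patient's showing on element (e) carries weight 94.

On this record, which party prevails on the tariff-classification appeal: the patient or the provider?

— Issue I —
At Stage I.1 the patient must meet a substantially-more-likely showing (weight is at least 68): on (a) the weight is 86 less the opposing 17 gives net 69, which does reach 68, so (a) meets the standard; on (b) the weight is 68, ≥ 68, so (b) meets the standard.
  Stage I.1 is satisfied; the onus moves to the provider.
At Stage I.2 the provider must meet a preponderance (weight is at least 50): on (c) the weight is 74 less the opposing 14 gives net 60, ≥ 50, so (c) meets the standard; on (d) the weight is 86 less the opposing 47 gives net 39, which does not reach 50, so (d) does not meet the standard.
  Not every element is met, so the provider fails to carry Stage I.2.
So the patient prevails on this issue.
— Issue II —
Stage II.1 — burden on patient; standard: a substantially-more-likely showing (weight is at least 78).
    (e): 94 − 5 = 89 ≥ 78 [met]
    (f): 99 − 10 = 89 ≥ 78 [met]
  Stage II.1 carried; the burden remains with the patient.
Stage II.2 — burden on patient; standard: a prima facie showing (weight is at least 12).
    (g): 23 ≥ 12 [met]
    (h): 75 − 56 = 19 ≥ 12 [met]
  The patient carries Stage II.2; the provider now bears the burden.
Stage II.3 — burden on provider; standard: the balance of probabilities (weight is at least 54).
    (i): 53 − 8 = 45 < 54 [not met]
  Not every element is met, so the provider fails to carry Stage II.3.
The patient prevails on this issue.
— Issue III —
Stage III.1 (patient, the preponderance of the evidence, weight is at least 55): (j) net 79−22=57 ≥ 55 — meets.
  The patient carries Stage III.1; the provider now bears the burden.
Stage III.2 (provider, any credible evidence, weight is at least 17): (k) net 18−10=8 < 17 — fails.
  Stage III.2 not carried; the provider fails its burden.
The analysis ends at Stage III.2; the patient prevails on this issue.
Per-issue: Issue I → patient; Issue II → patient; Issue III → patient. The patient must prevail on a majority of issues; overall, the patient prevails.

patient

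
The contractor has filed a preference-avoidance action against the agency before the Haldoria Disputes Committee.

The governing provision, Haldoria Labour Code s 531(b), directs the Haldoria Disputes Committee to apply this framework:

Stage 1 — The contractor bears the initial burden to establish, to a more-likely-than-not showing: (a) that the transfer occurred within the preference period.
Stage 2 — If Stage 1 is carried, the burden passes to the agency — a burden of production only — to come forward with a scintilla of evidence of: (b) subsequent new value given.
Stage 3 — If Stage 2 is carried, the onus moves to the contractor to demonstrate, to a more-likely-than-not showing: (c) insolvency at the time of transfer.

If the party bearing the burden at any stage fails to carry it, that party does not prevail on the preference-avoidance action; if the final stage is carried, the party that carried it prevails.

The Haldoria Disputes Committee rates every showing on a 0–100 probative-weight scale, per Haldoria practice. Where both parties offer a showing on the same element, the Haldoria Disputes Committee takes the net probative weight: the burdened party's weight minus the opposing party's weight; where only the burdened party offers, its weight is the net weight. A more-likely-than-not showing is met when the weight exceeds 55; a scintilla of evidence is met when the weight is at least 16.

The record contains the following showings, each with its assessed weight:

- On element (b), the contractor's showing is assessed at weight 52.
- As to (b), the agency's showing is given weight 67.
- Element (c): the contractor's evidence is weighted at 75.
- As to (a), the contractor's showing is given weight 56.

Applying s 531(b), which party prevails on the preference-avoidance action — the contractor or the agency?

Stage 1 (contractor, a more-likely-than-not showing, weight exceeds 55): (a) 56 > 55 — meets.
  Stage 1 is satisfied; the onus moves to the agency.
Stage 2 (agency, a scintilla of evidence, weight is at least 16): (b) net 67−52=15 < 16 — fails.
  Stage 2 not carried; the agency fails its burden.
The analysis ends at Stage 2; the contractor prevails.

contractor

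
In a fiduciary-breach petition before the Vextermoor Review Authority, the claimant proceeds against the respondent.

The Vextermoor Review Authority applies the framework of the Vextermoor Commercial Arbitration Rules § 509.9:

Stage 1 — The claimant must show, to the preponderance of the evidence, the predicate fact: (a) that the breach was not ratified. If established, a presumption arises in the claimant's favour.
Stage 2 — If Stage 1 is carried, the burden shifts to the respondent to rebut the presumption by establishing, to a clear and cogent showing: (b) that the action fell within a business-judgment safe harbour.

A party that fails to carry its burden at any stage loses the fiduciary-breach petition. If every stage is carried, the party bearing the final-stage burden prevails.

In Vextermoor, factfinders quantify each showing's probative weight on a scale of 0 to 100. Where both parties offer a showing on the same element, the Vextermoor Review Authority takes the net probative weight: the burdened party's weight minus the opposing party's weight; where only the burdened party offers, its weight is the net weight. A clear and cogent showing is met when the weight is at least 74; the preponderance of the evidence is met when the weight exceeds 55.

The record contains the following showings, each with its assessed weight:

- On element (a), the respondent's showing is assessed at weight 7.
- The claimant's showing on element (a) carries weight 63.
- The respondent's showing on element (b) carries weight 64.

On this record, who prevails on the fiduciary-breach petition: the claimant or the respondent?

At Stage 1 the claimant must meet the preponderance of the evidence (weight exceeds 55): on (a) the weight is 63 less the opposing 7 gives net 56, which does exceed 55, so (a) meets the standard.
  All elements met. The burden passes to the respondent.
At Stage 2 the respondent must meet a clear and cogent showing (weight is at least 74): on (b) the weight is 64, < 74, so (b) does not meet the standard.
  The respondent does not carry Stage 2.
The analysis ends at Stage 2; the claimant prevails.

claimant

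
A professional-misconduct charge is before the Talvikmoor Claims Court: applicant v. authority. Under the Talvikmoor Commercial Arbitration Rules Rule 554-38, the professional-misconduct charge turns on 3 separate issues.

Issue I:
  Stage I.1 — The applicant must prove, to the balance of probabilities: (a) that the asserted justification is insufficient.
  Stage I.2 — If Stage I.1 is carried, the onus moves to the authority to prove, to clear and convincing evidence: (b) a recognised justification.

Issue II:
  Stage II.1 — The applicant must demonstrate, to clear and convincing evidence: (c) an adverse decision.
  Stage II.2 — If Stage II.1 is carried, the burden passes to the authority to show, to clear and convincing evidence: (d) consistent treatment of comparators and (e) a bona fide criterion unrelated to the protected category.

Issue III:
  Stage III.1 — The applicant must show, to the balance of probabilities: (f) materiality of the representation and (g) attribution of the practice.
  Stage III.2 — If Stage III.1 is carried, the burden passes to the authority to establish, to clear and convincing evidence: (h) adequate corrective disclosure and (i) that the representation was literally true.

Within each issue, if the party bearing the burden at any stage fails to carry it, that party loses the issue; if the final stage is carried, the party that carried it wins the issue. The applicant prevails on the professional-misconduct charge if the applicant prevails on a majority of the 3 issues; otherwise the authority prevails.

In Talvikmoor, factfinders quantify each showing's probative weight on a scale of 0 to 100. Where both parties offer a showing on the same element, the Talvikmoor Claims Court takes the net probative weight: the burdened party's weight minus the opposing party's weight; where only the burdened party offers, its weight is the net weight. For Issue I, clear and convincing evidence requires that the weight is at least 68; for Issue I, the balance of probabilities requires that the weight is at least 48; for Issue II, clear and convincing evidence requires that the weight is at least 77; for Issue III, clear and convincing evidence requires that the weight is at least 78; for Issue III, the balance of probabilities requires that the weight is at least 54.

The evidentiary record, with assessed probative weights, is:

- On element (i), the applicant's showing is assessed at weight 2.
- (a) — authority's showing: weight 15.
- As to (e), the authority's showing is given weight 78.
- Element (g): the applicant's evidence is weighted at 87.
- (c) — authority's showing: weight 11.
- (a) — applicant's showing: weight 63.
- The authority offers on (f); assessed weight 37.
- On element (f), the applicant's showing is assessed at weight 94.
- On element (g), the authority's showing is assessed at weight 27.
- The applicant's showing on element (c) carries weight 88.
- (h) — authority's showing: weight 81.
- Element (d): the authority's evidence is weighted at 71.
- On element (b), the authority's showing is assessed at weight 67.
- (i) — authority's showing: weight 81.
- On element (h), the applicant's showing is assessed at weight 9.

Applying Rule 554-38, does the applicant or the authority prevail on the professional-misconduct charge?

applicant

— Issue I —
At Stage I.1 the applicant must meet the balance of probabilities (weight is at least 48): on (a) the weight is 63 less the opposing 15 gives net 48, ≥ 48, so (a) meets the standard.
  All elements met. The burden passes to the authority.
At Stage I.2 the authority must meet clear and convincing evidence (weight is at least 68): on (b) the weight is 67, which does not reach 68, so (b) does not meet the standard.
  The authority does not carry Stage I.2.
The analysis ends at Stage I.2; the applicant prevails on this issue.
— Issue II —
At Stage II.1 the applicant must meet clear and convincing evidence (weight is at least 77): on (c) the weight is 88 less the opposing 11 gives net 77, which does reach 77, so (c) meets the standard.
  The applicant carries Stage II.1; the authority now bears the burden.
At Stage II.2 the authority must meet clear and convincing evidence (weight is at least 77): on (d) the weight is 71, which does not reach 77, so (d) does not meet the standard; on (e) the weight is 78, ≥ 77, so (e) meets the standard.
  The authority does not carry Stage II.2.
So the applicant prevails on this issue.
— Issue III —
Stage III.1 — burden on applicant; standard: the balance of probabilities (weight is at least 54).
    (f): 94 − 37 = 57 ≥ 54 [met]
    (g): 87 − 27 = 60 ≥ 54 [met]
  All elements met. The burden passes to the authority.
Stage III.2 — burden on authority; standard: clear and convincing evidence (weight is at least 78).
    (h): 81 − 9 = 72 < 78 [not met]
    (i): 81 − 2 = 79 ≥ 78 [met]
  Not every element is met, so the authority fails to carry Stage III.2.
The analysis ends at Stage III.2; the applicant prevails on this issue.
Per-issue: Issue I → applicant; Issue II → applicant; Issue III → applicant. The applicant must prevail on a majority of issues; overall, the applicant prevails.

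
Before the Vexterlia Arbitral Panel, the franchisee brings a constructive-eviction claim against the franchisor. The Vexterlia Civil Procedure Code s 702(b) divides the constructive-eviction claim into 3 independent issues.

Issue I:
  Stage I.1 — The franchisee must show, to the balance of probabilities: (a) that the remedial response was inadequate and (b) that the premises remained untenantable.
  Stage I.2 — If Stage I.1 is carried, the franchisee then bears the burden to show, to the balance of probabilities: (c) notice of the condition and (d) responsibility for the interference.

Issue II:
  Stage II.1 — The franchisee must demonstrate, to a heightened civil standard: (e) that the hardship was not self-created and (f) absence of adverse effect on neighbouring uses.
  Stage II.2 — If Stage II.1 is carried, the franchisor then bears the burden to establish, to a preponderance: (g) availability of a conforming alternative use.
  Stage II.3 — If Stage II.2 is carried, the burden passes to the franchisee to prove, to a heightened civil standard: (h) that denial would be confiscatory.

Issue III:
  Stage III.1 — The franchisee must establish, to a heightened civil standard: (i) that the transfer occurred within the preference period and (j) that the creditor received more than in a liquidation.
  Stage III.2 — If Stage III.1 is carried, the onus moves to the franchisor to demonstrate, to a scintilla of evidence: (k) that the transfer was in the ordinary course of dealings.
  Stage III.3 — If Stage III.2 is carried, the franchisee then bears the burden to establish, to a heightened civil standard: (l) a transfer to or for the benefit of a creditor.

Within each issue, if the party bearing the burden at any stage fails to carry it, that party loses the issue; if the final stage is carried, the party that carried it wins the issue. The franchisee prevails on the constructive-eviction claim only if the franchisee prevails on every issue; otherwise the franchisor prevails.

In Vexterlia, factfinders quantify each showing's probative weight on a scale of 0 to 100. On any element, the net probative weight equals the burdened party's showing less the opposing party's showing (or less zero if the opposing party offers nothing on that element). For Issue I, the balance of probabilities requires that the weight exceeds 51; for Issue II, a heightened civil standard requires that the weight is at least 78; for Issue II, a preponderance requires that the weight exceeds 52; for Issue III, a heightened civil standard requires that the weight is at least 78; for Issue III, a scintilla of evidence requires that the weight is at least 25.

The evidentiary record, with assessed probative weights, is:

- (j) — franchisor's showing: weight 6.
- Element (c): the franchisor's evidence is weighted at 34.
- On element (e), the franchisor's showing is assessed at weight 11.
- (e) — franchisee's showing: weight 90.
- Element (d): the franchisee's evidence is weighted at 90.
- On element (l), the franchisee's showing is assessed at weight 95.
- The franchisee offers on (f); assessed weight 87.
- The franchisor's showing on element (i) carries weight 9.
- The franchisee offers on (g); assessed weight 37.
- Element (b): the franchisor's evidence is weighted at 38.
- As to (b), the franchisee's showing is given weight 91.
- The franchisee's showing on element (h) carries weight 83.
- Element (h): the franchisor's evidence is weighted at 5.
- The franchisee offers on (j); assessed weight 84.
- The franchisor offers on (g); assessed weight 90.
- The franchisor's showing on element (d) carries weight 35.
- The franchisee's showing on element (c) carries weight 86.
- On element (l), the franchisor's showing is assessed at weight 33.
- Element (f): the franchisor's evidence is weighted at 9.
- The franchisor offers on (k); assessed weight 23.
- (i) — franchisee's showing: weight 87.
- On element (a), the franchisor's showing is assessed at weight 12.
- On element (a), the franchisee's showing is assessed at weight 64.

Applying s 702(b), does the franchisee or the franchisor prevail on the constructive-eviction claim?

— Issue I —
Stage I.1 (franchisee, the balance of probabilities, weight exceeds 51): (a) net 64−12=52 > 51 — meets; (b) net 91−38=53 > 51 — meets.
  Stage I.1 is satisfied; the franchisee continues to bear the burden.
Stage I.2 (franchisee, the balance of probabilities, weight exceeds 51): (c) net 86−34=52 > 51 — meets; (d) net 90−35=55 > 51 — meets.
  Stage I.2 carried; the final stage is satisfied.
All stages carried — the franchisee prevails on this issue.
— Issue II —
Stage II.1 — burden on franchisee; standard: a heightened civil standard (weight is at least 78).
    (e): 90 − 11 = 79 ≥ 78 [met]
    (f): 87 − 9 = 78 ≥ 78 [met]
  All elements met. The burden passes to the franchisor.
Stage II.2 — burden on franchisor; standard: a preponderance (weight exceeds 52).
    (g): 90 − 37 = 53 > 52 [met]
  Stage II.2 carried; the burden shifts to the franchisee.
Stage II.3 — burden on franchisee; standard: a heightened civil standard (weight is at least 78).
    (h): 83 − 5 = 78 ≥ 78 [met]
  Stage II.3 carried; the final stage is satisfied.
With every stage satisfied, the franchisee prevails on this issue.
— Issue III —
Stage III.1 — burden on franchisee; standard: a heightened civil standard (weight is at least 78).
    (i): 87 − 9 = 78 ≥ 78 [met]
    (j): 84 − 6 = 78 ≥ 78 [met]
  All elements met. The burden passes to the franchisor.
Stage III.2 — burden on franchisor; standard: a scintilla of evidence (weight is at least 25).
    (k): 23 < 25 [not met]
  The franchisor does not carry Stage III.2.
So the franchisee prevails on this issue.
Per-issue: Issue I → franchisee; Issue II → franchisee; Issue III → franchisee. The franchisee must prevail on every issue; overall, the franchisee prevails.

franchisee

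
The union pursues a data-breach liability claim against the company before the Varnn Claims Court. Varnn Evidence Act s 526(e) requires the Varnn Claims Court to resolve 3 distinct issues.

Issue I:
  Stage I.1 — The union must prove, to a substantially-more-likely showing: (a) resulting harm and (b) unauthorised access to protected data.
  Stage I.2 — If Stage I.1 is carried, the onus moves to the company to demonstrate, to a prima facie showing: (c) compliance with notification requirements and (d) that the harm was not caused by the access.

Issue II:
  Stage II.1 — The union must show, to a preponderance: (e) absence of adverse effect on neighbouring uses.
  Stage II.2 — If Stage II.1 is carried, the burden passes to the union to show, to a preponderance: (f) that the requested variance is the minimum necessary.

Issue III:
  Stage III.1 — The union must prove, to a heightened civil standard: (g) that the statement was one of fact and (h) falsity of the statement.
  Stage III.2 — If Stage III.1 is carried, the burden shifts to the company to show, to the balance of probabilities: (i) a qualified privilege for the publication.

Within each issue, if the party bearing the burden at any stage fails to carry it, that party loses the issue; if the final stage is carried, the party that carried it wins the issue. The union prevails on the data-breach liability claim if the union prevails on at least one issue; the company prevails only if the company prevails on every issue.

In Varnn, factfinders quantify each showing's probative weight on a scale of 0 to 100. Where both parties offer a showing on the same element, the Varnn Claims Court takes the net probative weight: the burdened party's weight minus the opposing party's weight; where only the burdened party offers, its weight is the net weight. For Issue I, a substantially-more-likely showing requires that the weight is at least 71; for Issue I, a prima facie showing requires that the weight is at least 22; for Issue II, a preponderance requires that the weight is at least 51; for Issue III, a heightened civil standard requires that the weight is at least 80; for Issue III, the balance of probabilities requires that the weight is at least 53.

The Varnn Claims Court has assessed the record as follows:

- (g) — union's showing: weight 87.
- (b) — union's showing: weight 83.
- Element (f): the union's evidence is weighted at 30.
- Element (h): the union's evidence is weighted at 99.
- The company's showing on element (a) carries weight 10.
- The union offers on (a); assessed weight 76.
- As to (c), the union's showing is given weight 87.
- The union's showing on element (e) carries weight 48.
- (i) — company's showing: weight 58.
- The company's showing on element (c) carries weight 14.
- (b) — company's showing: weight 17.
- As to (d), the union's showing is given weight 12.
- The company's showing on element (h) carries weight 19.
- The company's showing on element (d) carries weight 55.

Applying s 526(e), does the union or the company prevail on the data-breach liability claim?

— Issue I —
Stage I.1 (union, a substantially-more-likely showing, weight is at least 71): (a) net 76−10=66 < 71 — fails; (b) net 83−17=66 < 71 — fails.
  The union does not carry Stage I.1.
So the company prevails on this issue.
— Issue II —
Stage II.1 — burden on union; standard: a preponderance (weight is at least 51).
    (e): 48 < 51 [not met]
  Not every element is met, so the union fails to carry Stage II.1.
The company prevails on this issue.
— Issue III —
At Stage III.1 the union must meet a heightened civil standard (weight is at least 80): on (g) the weight is 87, which does reach 80, so (g) meets the standard; on (h) the weight is 99 less the opposing 19 gives net 80, which does reach 80, so (h) meets the standard.
  All elements met. The burden passes to the company.
At Stage III.2 the company must meet the balance of probabilities (weight is at least 53): on (i) the weight is 58, which does reach 53, so (i) meets the standard.
  The company carries the last stage.
All stages carried — the company prevails on this issue.
Per-issue: Issue I → company; Issue II → company; Issue III → company. The union must prevail on at least one issue; overall, the company prevails.

company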